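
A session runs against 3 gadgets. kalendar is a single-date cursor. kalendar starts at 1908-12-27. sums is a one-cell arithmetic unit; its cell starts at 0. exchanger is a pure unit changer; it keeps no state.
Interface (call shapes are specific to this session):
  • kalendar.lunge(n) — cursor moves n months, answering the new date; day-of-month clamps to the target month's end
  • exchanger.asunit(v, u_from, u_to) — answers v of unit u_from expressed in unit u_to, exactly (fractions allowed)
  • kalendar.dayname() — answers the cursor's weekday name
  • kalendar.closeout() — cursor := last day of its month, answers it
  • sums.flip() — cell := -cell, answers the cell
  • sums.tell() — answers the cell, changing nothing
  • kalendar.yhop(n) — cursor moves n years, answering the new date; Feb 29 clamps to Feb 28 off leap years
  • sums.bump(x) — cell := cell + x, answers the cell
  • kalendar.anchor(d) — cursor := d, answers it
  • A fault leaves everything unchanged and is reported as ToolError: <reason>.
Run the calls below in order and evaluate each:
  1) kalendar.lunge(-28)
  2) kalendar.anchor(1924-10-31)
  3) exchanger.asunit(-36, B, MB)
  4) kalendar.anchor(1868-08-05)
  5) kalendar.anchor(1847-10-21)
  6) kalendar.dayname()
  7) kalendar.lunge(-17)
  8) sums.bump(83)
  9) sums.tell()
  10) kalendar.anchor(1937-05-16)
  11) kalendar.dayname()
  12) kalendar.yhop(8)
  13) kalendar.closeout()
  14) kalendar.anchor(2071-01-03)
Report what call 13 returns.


Answer: 1945-05-31

Derivation:
==> kalendar.lunge(n: -28)
<== 1906-08-27
==> kalendar.anchor(d: 1924-10-31)
<== 1924-10-31
==> exchanger.asunit(v: -36, u_from: B, u_to: MB)
<== -9/250000
==> kalendar.anchor(d: 1868-08-05)
<== 1868-08-05
==> kalendar.anchor(d: 1847-10-21)
<== 1847-10-21
==> kalendar.dayname()
<== Thursday
==> kalendar.lunge(n: -17)
<== 1846-05-21
==> sums.bump(x: 83)
<== 83
==> sums.tell()
<== 83
==> kalendar.anchor(d: 1937-05-16)
<== 1937-05-16
==> kalendar.dayname()
<== Sunday
==> kalendar.yhop(n: 8)
<== 1945-05-16
==> kalendar.closeout()
<== 1945-05-31
==> kalendar.anchor(d: 2071-01-03)
<== 2071-01-03


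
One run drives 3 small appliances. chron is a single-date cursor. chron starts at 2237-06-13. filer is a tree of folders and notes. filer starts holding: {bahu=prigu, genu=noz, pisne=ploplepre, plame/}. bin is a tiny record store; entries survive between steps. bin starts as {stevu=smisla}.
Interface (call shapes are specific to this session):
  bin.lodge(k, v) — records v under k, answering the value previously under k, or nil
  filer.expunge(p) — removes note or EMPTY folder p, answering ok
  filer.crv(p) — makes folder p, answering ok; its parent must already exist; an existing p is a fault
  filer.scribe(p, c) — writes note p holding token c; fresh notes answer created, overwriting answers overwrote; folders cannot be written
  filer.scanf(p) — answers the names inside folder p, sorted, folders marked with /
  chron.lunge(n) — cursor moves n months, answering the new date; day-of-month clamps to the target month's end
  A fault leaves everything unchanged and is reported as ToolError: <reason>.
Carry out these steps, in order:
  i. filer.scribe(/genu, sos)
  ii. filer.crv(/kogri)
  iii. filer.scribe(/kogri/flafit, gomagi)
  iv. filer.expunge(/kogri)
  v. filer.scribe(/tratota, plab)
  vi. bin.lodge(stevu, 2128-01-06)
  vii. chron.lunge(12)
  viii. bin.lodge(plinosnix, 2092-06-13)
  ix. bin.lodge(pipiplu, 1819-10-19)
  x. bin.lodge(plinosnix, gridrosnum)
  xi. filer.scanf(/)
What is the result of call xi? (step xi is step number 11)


Answer: [bahu, genu, kogri/, pisne, plame/, tratota]

Derivation:
% filer.scribe /genu sos
:: overwrote
% filer.crv /kogri
:: ok
% filer.scribe /kogri/flafit gomagi
:: created
% filer.expunge /kogri
:: ToolError: not empty
% filer.scribe /tratota plab
:: created
% bin.lodge stevu 2128-01-06
:: smisla
% chron.lunge 12
:: 2238-06-13
% bin.lodge plinosnix 2092-06-13
:: nil
% bin.lodge pipiplu 1819-10-19
:: nil
% bin.lodge plinosnix gridrosnum
:: 2092-06-13
% filer.scanf /
:: [bahu, genu, kogri/, pisne, plame/, tratota]


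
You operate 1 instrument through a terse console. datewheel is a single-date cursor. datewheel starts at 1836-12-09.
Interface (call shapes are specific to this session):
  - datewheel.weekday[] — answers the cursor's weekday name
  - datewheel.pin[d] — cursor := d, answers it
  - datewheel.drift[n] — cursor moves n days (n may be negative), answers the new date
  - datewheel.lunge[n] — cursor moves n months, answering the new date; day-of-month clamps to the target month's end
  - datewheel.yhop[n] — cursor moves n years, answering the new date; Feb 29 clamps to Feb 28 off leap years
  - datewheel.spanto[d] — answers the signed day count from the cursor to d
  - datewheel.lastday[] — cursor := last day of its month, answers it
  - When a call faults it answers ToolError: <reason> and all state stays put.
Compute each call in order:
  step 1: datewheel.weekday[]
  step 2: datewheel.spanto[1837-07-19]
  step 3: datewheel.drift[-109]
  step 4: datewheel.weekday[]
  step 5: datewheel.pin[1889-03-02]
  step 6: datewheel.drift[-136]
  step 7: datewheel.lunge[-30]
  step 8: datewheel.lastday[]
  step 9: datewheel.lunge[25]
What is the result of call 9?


// datewheel.weekday() => Friday
// datewheel.spanto(1837-07-19) => 222
// datewheel.drift(-109) => 1836-08-22
// datewheel.weekday() => Monday
// datewheel.pin(1889-03-02) => 1889-03-02
// datewheel.drift(-136) => 1888-10-17
// datewheel.lunge(-30) => 1886-04-17
// datewheel.lastday() => 1886-04-30
// datewheel.lunge(25) => 1888-05-30

Answer: 1888-05-30


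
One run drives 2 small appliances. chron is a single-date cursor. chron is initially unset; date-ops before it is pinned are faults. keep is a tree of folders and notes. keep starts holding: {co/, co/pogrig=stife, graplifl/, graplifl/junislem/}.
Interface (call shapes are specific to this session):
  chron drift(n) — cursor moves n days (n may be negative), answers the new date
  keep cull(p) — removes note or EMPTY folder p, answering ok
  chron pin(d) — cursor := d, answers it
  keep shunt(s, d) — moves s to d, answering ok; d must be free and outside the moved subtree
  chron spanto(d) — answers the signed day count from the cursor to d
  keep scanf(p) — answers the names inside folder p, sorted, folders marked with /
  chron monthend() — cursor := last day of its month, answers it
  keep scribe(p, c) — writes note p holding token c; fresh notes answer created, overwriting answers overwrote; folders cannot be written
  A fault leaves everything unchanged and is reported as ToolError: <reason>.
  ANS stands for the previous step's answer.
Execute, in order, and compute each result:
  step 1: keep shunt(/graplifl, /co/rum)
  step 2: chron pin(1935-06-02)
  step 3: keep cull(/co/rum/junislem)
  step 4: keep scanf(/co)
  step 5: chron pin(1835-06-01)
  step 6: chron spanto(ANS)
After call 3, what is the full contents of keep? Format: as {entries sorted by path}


Answer: {co/, co/pogrig=stife, co/rum/}

Derivation:
-> keep shunt(s→/graplifl, d→/co/rum)
<- ok
-> chron pin(d→1935-06-02)
<- 1935-06-02
-> keep cull(p→/co/rum/junislem)
<- ok
-> keep scanf(p→/co)
<- [pogrig, rum/]
-> chron pin(d→1835-06-01)
<- 1835-06-01
-> chron spanto(d→ANS)
<- 0


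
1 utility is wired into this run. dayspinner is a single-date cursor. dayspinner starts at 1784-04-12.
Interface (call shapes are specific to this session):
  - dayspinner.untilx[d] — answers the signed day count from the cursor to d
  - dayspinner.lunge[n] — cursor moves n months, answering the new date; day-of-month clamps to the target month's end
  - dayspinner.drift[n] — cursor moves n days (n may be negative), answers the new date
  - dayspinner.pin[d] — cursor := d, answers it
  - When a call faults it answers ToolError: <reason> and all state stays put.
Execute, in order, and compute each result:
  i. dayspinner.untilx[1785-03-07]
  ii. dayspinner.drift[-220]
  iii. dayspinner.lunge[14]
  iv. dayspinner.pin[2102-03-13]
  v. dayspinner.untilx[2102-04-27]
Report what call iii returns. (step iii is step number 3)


-- dayspinner.untilx(d='1785-03-07') : 329
-- dayspinner.drift(n='-220') : 1783-09-05
-- dayspinner.lunge(n='14') : 1784-11-05
-- dayspinner.pin(d='2102-03-13') : 2102-03-13
-- dayspinner.untilx(d='2102-04-27') : 45

Answer: 1784-11-05


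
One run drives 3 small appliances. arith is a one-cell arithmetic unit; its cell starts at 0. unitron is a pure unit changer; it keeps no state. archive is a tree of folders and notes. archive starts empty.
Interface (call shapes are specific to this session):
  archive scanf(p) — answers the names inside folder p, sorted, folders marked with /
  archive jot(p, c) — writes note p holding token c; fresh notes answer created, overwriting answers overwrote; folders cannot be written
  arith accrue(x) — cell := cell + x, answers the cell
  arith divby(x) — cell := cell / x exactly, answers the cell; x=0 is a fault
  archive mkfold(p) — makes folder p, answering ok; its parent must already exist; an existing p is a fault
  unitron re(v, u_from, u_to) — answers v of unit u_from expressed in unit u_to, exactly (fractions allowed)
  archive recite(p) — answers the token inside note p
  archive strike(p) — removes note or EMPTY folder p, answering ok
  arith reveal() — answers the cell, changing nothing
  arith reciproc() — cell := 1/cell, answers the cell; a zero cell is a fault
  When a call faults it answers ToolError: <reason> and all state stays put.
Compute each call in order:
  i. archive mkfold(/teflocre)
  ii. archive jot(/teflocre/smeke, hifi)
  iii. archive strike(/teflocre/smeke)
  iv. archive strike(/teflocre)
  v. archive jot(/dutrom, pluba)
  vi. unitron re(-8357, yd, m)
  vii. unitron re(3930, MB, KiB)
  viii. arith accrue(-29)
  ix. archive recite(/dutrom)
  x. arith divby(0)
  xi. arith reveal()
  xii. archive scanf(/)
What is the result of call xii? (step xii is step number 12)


==> archive mkfold(p='/teflocre')
<== ok
==> archive jot(p='/teflocre/smeke', c='hifi')
<== created
==> archive strike(p='/teflocre/smeke')
<== ok
==> archive strike(p='/teflocre')
<== ok
==> archive jot(p='/dutrom', c='pluba')
<== created
==> unitron re(v='-8357', u_from='yd', u_to='m')
<== -9552051/1250
==> unitron re(v='3930', u_from='MB', u_to='KiB')
<== 30703125/8
==> arith accrue(x='-29')
<== -29
==> archive recite(p='/dutrom')
<== pluba
==> arith divby(x='0')
<== ToolError: division by zero
==> arith reveal()
<== -29
==> archive scanf(p='/')
<== [dutrom]

Answer: [dutrom]


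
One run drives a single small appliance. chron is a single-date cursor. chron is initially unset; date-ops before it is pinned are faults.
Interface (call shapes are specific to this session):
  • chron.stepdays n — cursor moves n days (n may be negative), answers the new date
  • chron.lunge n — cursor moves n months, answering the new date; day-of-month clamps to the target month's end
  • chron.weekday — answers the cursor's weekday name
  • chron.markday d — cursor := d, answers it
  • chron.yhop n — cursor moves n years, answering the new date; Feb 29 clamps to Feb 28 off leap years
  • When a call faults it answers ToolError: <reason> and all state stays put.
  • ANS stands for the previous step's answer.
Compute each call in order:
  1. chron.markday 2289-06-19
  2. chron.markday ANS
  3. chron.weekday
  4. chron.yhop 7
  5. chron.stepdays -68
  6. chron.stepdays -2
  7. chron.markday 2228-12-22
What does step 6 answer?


-> markday(d='2289-06-19')
<- 2289-06-19
-> markday(d='ANS')
<- 2289-06-19
-> weekday()
<- Wednesday
-> yhop(n='7')
<- 2296-06-19
-> stepdays(n='-68')
<- 2296-04-12
-> stepdays(n='-2')
<- 2296-04-10
-> markday(d='2228-12-22')
<- 2228-12-22

Answer: 2296-04-10


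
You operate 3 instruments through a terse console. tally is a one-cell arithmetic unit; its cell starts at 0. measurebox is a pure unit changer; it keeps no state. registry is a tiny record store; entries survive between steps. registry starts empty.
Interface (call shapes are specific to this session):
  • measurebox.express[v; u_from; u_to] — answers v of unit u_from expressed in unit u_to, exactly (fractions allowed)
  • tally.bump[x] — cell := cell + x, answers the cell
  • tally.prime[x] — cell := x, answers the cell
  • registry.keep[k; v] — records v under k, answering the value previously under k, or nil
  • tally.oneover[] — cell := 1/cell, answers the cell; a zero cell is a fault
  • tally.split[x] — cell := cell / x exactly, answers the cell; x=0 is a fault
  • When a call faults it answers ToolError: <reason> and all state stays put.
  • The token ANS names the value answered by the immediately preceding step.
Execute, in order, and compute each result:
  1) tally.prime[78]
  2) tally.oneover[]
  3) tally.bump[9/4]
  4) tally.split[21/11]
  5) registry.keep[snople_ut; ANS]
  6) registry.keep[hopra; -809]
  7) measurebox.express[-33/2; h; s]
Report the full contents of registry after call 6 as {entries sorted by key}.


Answer: {hopra=-809, snople_ut=3883/3276}

Derivation:
> prime x: 78
[out] 78
> oneover
[out] 1/78
> bump x: 9/4
[out] 353/156
> split x: 21/11
[out] 3883/3276
> keep k: snople_ut v: ANS
[out] nil
> keep k: hopra v: -809
[out] nil
> express v: -33/2 u_from: h u_to: s
[out] -59400


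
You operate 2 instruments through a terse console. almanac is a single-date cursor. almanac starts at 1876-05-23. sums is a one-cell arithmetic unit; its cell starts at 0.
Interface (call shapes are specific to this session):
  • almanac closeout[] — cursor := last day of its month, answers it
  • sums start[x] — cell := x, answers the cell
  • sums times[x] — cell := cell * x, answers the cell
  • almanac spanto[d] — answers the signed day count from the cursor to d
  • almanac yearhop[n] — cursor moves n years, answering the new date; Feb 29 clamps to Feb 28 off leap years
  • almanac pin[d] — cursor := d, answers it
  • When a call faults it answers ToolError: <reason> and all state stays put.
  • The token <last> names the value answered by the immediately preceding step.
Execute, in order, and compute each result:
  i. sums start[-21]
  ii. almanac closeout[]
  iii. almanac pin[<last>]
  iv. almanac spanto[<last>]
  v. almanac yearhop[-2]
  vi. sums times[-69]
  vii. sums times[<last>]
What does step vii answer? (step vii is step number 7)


Answer: 2099601

Derivation:
Do: sums start[x='-21']
See: -21
Do: almanac closeout[]
See: 1876-05-31
Do: almanac pin[d='<last>']
See: 1876-05-31
Do: almanac spanto[d='<last>']
See: 0
Do: almanac yearhop[n='-2']
See: 1874-05-31
Do: sums times[x='-69']
See: 1449
Do: sums times[x='<last>']
See: 2099601


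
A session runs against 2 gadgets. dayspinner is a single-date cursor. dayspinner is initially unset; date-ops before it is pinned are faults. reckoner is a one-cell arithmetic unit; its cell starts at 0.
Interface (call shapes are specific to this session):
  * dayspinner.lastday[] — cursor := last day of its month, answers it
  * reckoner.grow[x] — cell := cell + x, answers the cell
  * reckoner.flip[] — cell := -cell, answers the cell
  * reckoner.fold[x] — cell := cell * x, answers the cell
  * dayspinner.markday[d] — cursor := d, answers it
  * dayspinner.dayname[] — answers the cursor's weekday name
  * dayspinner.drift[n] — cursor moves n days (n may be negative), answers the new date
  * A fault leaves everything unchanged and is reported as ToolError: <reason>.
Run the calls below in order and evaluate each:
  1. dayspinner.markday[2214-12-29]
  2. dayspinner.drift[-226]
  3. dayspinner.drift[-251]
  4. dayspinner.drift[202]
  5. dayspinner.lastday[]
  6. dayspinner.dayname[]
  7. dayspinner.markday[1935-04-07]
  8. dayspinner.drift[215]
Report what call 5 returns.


CALL dayspinner.markday[d: 2214-12-29]
RET  2214-12-29
CALL dayspinner.drift[n: -226]
RET  2214-05-17
CALL dayspinner.drift[n: -251]
RET  2213-09-08
CALL dayspinner.drift[n: 202]
RET  2214-03-29
CALL dayspinner.lastday[]
RET  2214-03-31
CALL dayspinner.dayname[]
RET  Thursday
CALL dayspinner.markday[d: 1935-04-07]
RET  1935-04-07
CALL dayspinner.drift[n: 215]
RET  1935-11-08

Answer: 2214-03-31


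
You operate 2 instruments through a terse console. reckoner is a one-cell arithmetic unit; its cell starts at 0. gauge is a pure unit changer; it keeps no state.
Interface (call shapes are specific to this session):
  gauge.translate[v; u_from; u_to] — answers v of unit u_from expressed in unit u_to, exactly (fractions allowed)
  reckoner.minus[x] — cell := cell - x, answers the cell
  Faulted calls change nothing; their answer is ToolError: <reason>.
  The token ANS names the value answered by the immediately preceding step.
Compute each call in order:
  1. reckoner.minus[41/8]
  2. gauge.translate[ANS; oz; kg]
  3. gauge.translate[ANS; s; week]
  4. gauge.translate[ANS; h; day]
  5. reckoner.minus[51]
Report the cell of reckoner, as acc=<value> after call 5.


==> minus(x→41/8)
<== -41/8
==> translate(v→ANS, u_from→oz, u_to→kg)
<== -1859728717/12800000000
==> translate(v→ANS, u_from→s, u_to→week)
<== -265675531/1105920000000000
==> translate(v→ANS, u_from→h, u_to→day)
<== -265675531/26542080000000000
==> minus(x→51)
<== -449/8

Answer: acc=-449/8


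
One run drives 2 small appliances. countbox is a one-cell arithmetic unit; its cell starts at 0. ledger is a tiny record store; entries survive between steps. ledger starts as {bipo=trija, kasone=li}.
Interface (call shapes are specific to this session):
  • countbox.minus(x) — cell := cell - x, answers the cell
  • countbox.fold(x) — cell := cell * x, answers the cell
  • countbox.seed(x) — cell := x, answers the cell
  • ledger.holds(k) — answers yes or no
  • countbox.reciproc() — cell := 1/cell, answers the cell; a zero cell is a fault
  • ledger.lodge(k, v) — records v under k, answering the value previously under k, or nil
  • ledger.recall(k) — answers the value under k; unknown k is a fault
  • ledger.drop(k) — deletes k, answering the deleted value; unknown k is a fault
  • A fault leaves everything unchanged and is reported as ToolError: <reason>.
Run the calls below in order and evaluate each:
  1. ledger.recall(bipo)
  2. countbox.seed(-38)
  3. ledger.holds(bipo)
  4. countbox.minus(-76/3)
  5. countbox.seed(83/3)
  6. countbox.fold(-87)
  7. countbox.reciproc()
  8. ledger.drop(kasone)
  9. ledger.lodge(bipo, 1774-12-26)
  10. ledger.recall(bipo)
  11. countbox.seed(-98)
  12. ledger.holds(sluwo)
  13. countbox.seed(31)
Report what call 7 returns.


CALL ledger.recall[k→bipo]
RET  trija
CALL countbox.seed[x→-38]
RET  -38
CALL ledger.holds[k→bipo]
RET  yes
CALL countbox.minus[x→-76/3]
RET  -38/3
CALL countbox.seed[x→83/3]
RET  83/3
CALL countbox.fold[x→-87]
RET  -2407
CALL countbox.reciproc[]
RET  -1/2407
CALL ledger.drop[k→kasone]
RET  li
CALL ledger.lodge[k→bipo; v→1774-12-26]
RET  trija
CALL ledger.recall[k→bipo]
RET  1774-12-26
CALL countbox.seed[x→-98]
RET  -98
CALL ledger.holds[k→sluwo]
RET  no
CALL countbox.seed[x→31]
RET  31

Answer: -1/2407


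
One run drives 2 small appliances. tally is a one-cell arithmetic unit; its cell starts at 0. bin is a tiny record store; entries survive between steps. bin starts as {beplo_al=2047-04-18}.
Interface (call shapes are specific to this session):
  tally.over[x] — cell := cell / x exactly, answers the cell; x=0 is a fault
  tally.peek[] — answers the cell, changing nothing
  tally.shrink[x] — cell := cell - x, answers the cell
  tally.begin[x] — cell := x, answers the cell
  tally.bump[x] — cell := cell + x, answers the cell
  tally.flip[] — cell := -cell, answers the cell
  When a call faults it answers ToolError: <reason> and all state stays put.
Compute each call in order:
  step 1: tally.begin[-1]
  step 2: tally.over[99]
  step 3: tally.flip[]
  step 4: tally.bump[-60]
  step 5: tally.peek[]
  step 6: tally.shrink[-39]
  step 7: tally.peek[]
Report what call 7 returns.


>> tally.begin(x: -1)
<< -1
>> tally.over(x: 99)
<< -1/99
>> tally.flip()
<< 1/99
>> tally.bump(x: -60)
<< -5939/99
>> tally.peek()
<< -5939/99
>> tally.shrink(x: -39)
<< -2078/99
>> tally.peek()
<< -2078/99

Answer: -2078/99


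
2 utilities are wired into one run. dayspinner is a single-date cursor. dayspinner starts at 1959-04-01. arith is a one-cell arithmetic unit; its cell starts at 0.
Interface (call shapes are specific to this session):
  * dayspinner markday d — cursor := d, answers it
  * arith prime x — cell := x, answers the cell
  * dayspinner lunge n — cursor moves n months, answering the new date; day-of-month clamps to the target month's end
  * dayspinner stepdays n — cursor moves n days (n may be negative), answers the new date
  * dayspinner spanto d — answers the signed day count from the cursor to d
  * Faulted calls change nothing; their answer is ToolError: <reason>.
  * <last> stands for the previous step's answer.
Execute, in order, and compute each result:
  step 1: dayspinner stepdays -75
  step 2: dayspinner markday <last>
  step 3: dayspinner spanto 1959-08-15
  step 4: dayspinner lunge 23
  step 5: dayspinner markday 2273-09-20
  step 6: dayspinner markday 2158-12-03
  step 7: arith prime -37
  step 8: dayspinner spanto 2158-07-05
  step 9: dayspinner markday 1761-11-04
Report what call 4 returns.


Answer: 1960-12-16

Derivation:
$ dayspinner stepdays -75
[out] 1959-01-16
$ dayspinner markday <last>
[out] 1959-01-16
$ dayspinner spanto 1959-08-15
[out] 211
$ dayspinner lunge 23
[out] 1960-12-16
$ dayspinner markday 2273-09-20
[out] 2273-09-20
$ dayspinner markday 2158-12-03
[out] 2158-12-03
$ arith prime -37
[out] -37
$ dayspinner spanto 2158-07-05
[out] -151
$ dayspinner markday 1761-11-04
[out] 1761-11-04


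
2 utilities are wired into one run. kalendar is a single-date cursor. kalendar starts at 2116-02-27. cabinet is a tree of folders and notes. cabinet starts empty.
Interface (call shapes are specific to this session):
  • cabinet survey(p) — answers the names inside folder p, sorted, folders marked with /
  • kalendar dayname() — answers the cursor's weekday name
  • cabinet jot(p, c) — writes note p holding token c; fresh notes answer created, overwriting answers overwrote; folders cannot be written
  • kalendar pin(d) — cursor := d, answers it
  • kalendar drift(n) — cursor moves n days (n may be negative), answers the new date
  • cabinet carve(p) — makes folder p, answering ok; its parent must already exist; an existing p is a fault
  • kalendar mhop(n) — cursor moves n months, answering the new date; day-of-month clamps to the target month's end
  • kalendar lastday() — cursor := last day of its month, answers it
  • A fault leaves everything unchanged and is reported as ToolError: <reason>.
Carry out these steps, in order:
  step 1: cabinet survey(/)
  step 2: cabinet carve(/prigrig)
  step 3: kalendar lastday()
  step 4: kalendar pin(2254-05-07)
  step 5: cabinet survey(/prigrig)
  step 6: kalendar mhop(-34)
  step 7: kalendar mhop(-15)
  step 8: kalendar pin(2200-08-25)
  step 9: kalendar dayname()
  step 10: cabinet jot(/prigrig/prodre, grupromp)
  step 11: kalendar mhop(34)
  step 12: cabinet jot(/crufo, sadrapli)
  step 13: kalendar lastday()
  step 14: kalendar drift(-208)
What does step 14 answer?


Answer: 2202-12-04

Derivation:
[in] cabinet survey p: /
  []
[in] cabinet carve p: /prigrig
  ok
[in] kalendar lastday
  2116-02-29
[in] kalendar pin d: 2254-05-07
  2254-05-07
[in] cabinet survey p: /prigrig
  []
[in] kalendar mhop n: -34
  2251-07-07
[in] kalendar mhop n: -15
  2250-04-07
[in] kalendar pin d: 2200-08-25
  2200-08-25
[in] kalendar dayname
  Monday
[in] cabinet jot p: /prigrig/prodre c: grupromp
  created
[in] kalendar mhop n: 34
  2203-06-25
[in] cabinet jot p: /crufo c: sadrapli
  created
[in] kalendar lastday
  2203-06-30
[in] kalendar drift n: -208
  2202-12-04


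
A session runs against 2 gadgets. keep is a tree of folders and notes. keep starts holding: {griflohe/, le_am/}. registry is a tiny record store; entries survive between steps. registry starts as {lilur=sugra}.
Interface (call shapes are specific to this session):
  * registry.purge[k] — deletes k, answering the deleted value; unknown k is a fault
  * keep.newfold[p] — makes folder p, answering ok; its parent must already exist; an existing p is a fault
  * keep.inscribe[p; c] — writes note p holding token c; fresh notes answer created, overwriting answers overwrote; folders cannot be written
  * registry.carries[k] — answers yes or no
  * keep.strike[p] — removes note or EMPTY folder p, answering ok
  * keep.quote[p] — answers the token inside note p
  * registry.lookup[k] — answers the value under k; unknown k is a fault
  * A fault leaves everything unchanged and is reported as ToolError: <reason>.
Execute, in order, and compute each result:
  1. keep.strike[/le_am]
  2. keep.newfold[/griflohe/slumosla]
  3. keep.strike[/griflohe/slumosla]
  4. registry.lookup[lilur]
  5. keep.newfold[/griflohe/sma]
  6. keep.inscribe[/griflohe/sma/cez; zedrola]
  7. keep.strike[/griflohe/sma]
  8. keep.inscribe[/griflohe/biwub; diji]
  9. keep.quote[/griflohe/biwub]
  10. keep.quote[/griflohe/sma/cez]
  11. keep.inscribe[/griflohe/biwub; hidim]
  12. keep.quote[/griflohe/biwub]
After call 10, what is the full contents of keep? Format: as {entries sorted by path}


Answer: {griflohe/, griflohe/biwub=diji, griflohe/sma/, griflohe/sma/cez=zedrola}

Derivation:
Invoking strike using /le_am, which returns ok.
I use newfold using /griflohe/slumosla, yielding ok.
I use strike using /griflohe/slumosla, — result: ok.
Invoking lookup using lilur, → sugra.
Invoking newfold using /griflohe/sma, yielding ok.
Using inscribe using /griflohe/sma/cez, zedrola, which returns created.
I use strike using /griflohe/sma, and observe ToolError: not empty.
Using inscribe using /griflohe/biwub, diji, which returns created.
Now I run quote using /griflohe/biwub, giving diji.
I call quote using /griflohe/sma/cez, and get zedrola.
I call inscribe using /griflohe/biwub, hidim: overwrote.
I run quote using /griflohe/biwub, giving hidim.


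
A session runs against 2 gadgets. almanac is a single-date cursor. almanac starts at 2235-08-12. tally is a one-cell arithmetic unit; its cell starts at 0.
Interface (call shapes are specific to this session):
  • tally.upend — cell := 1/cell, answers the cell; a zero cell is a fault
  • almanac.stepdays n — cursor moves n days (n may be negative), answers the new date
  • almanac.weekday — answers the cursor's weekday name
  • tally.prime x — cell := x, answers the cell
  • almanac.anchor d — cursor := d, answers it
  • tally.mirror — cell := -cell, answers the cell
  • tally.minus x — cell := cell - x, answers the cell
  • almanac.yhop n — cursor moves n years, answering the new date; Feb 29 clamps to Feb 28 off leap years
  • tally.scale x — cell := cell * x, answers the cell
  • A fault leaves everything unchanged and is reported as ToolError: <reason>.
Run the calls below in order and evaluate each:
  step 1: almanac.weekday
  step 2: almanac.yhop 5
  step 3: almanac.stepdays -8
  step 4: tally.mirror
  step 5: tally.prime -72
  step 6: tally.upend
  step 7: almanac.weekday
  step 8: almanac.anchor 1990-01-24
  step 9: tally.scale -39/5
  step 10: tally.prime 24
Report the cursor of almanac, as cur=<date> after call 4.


! almanac.weekday() => Wednesday
! almanac.yhop(n=5) => 2240-08-12
! almanac.stepdays(n=-8) => 2240-08-04
! tally.mirror() => 0
! tally.prime(x=-72) => -72
! tally.upend() => -1/72
! almanac.weekday() => Tuesday
! almanac.anchor(d=1990-01-24) => 1990-01-24
! tally.scale(x=-39/5) => 13/120
! tally.prime(x=24) => 24

Answer: cur=2240-08-04


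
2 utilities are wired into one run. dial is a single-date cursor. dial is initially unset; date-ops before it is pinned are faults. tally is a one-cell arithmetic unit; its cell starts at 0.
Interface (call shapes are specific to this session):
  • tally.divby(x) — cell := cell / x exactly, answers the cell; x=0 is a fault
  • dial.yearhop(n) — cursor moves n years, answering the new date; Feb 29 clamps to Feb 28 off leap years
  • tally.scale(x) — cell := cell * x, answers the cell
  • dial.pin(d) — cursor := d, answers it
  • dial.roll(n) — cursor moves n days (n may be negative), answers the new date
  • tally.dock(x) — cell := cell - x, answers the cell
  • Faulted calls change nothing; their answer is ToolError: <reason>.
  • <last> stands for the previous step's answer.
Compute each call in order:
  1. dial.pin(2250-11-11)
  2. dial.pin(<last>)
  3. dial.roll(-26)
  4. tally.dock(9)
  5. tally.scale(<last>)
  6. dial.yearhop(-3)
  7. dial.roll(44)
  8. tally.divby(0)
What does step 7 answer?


I invoke pin with d='2250-11-11', and see 2250-11-11.
I invoke pin with d='<last>': 2250-11-11.
Invoking roll with n='-26', which returns 2250-10-16.
Calling dock with x='9', which returns -9.
Invoking scale with x='<last>', → 81.
Using yearhop with n='-3', and see 2247-10-16.
I use roll with n='44', which returns 2247-11-29.
I run divby with x='0': ToolError: division by zero.

Answer: 2247-11-29


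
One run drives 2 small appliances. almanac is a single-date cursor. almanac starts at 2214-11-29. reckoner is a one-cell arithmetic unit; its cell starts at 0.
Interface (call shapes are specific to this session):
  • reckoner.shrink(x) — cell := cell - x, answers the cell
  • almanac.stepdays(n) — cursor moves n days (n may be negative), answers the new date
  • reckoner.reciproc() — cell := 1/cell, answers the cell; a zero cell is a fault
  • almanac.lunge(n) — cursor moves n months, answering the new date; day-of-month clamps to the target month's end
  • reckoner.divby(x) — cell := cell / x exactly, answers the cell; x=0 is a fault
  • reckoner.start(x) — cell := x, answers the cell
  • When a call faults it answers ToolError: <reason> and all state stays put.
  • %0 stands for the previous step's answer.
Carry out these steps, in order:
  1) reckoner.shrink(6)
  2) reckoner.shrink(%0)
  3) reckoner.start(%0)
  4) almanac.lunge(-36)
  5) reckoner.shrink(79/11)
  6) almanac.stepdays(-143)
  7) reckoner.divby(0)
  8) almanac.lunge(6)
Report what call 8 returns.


-- 1. reckoner.shrink(x=6) => -6
-- 2. reckoner.shrink(x=%0) => 0
-- 3. reckoner.start(x=%0) => 0
-- 4. almanac.lunge(n=-36) => 2211-11-29
-- 5. reckoner.shrink(x=79/11) => -79/11
-- 6. almanac.stepdays(n=-143) => 2211-07-09
-- 7. reckoner.divby(x=0) => ToolError: division by zero
-- 8. almanac.lunge(n=6) => 2212-01-09

Answer: 2212-01-09


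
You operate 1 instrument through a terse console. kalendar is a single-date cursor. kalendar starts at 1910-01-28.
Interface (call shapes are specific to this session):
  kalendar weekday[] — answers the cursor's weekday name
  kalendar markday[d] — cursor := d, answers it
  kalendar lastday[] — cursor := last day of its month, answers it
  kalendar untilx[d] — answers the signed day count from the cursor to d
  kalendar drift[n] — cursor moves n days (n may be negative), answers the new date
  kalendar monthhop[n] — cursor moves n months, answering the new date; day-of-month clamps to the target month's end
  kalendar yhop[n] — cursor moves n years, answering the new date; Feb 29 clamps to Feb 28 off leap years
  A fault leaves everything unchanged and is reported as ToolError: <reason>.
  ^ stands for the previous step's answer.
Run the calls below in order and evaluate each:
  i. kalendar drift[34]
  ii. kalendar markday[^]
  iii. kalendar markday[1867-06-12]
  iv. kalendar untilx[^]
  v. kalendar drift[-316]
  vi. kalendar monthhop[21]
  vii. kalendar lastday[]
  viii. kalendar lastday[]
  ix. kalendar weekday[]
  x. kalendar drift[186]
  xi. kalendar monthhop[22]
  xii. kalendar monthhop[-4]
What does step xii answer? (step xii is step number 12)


>> kalendar drift(34)
<< 1910-03-03
>> kalendar markday(^)
<< 1910-03-03
>> kalendar markday(1867-06-12)
<< 1867-06-12
>> kalendar untilx(^)
<< 0
>> kalendar drift(-316)
<< 1866-07-31
>> kalendar monthhop(21)
<< 1868-04-30
>> kalendar lastday()
<< 1868-04-30
>> kalendar lastday()
<< 1868-04-30
>> kalendar weekday()
<< Thursday
>> kalendar drift(186)
<< 1868-11-02
>> kalendar monthhop(22)
<< 1870-09-02
>> kalendar monthhop(-4)
<< 1870-05-02

Answer: 1870-05-02


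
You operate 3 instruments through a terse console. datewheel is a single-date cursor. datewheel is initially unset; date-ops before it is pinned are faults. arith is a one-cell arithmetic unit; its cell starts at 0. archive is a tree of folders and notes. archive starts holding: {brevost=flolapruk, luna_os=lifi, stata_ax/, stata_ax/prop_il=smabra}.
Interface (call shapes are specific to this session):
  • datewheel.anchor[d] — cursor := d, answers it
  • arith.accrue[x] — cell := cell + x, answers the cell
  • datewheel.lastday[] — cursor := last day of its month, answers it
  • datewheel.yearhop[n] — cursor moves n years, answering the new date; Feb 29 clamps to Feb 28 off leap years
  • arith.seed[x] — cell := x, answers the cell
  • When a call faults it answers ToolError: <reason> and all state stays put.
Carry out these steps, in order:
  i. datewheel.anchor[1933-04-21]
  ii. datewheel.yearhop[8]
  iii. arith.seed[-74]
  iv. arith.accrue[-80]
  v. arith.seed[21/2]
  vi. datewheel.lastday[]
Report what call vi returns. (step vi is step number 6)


I try anchor using d=1933-04-21, and observe 1933-04-21.
Using yearhop using n=8, giving 1941-04-21.
I invoke seed using x=-74: -74.
Invoking accrue using x=-80, giving -154.
I invoke seed using x=21/2, and get 21/2.
Invoking lastday, which returns 1941-04-30.

Answer: 1941-04-30


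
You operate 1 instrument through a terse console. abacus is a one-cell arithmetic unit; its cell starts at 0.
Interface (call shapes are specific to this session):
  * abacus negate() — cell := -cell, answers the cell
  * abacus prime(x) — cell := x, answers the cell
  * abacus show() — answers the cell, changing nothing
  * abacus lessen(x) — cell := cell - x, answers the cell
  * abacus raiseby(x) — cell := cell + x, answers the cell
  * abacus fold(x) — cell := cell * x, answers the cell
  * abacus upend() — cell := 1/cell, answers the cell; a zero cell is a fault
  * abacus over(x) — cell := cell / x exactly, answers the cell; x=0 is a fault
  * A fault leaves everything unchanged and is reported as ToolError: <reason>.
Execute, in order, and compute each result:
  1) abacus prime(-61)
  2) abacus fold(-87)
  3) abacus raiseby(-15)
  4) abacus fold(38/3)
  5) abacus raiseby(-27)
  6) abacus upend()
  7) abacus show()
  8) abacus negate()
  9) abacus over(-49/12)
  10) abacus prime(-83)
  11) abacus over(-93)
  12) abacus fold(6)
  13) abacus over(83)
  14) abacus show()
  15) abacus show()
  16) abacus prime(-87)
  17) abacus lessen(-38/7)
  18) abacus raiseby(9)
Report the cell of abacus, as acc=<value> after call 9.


Answer: acc=4/1094415

Derivation:
I use abacus prime passing x=-61, giving -61.
I invoke abacus fold passing x=-87, and see 5307.
Next I call abacus raiseby passing x=-15, which returns 5292.
Then abacus fold passing x=38/3, and see 67032.
I run abacus raiseby passing x=-27, and observe 67005.
I try abacus upend(), which returns 1/67005.
Calling abacus show, → 1/67005.
I invoke abacus negate(), which returns -1/67005.
I use abacus over passing x=-49/12, yielding 4/1094415.
Using abacus prime passing x=-83, and get -83.
Now I run abacus over passing x=-93: 83/93.
I invoke abacus fold passing x=6, and get 166/31.
I use abacus over passing x=83, and see 2/31.
I use abacus show, giving 2/31.
I call abacus show(): 2/31.
Now I run abacus prime passing x=-87, and get -87.
Now I run abacus lessen passing x=-38/7, and observe -571/7.
Next I call abacus raiseby passing x=9, and observe -508/7.


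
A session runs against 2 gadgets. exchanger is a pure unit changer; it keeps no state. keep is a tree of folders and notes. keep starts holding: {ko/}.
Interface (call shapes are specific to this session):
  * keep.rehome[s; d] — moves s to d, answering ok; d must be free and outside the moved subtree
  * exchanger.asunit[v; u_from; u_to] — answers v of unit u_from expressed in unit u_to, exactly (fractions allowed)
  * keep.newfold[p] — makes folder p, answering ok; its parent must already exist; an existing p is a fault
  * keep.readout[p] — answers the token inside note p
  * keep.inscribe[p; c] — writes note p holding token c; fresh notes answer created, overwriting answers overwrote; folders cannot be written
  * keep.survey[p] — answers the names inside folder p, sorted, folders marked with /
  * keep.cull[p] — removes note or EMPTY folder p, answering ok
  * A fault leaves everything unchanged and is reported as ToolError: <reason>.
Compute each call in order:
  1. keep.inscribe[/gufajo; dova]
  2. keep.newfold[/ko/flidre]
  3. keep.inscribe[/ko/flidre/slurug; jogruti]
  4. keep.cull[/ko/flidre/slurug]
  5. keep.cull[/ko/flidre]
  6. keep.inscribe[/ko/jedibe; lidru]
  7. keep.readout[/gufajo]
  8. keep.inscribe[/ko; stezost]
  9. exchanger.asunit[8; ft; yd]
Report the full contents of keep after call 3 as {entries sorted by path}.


-> inscribe(p='/gufajo', c='dova')
<- created
-> newfold(p='/ko/flidre')
<- ok
-> inscribe(p='/ko/flidre/slurug', c='jogruti')
<- created
-> cull(p='/ko/flidre/slurug')
<- ok
-> cull(p='/ko/flidre')
<- ok
-> inscribe(p='/ko/jedibe', c='lidru')
<- created
-> readout(p='/gufajo')
<- dova
-> inscribe(p='/ko', c='stezost')
<- ToolError: is a directory
-> asunit(v='8', u_from='ft', u_to='yd')
<- 8/3

Answer: {gufajo=dova, ko/, ko/flidre/, ko/flidre/slurug=jogruti}


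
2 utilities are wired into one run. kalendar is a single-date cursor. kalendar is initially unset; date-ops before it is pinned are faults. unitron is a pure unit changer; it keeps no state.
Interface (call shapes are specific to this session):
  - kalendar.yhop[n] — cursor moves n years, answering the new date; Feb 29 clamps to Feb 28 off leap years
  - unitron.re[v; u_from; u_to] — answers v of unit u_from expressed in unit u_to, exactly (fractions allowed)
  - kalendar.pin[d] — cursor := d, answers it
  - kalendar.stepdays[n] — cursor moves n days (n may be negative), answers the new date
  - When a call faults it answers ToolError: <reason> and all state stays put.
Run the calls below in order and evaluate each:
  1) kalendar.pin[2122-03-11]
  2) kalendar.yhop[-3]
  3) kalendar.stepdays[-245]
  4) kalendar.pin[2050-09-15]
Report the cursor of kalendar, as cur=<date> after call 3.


I use pin(d: 2122-03-11), giving 2122-03-11.
I use yhop(n: -3), and observe 2119-03-11.
I run stepdays(n: -245), — result: 2118-07-09.
Calling pin(d: 2050-09-15), and get 2050-09-15.

Answer: cur=2118-07-09


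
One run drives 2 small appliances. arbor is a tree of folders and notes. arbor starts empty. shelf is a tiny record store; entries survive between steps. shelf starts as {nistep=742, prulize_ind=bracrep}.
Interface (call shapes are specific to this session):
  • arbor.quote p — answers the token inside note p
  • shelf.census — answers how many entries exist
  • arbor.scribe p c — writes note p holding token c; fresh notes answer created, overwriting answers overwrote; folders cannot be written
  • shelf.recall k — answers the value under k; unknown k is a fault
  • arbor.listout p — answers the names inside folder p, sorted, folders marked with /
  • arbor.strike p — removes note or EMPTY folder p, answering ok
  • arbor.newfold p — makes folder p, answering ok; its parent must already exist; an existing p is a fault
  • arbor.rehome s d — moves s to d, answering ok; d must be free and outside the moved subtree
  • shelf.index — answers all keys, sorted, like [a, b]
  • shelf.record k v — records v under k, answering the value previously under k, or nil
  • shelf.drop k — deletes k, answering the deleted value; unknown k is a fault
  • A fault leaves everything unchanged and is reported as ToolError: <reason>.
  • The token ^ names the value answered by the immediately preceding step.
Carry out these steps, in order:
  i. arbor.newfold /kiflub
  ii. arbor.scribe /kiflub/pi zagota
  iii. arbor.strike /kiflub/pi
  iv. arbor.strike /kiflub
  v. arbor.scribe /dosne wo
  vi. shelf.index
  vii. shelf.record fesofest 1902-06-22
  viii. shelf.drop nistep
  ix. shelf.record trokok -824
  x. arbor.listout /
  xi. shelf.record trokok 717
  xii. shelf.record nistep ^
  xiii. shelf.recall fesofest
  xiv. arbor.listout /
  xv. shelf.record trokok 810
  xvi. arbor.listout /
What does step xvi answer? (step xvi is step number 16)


>> arbor.newfold(p→/kiflub)
<< ok
>> arbor.scribe(p→/kiflub/pi, c→zagota)
<< created
>> arbor.strike(p→/kiflub/pi)
<< ok
>> arbor.strike(p→/kiflub)
<< ok
>> arbor.scribe(p→/dosne, c→wo)
<< created
>> shelf.index()
<< [nistep, prulize_ind]
>> shelf.record(k→fesofest, v→1902-06-22)
<< nil
>> shelf.drop(k→nistep)
<< 742
>> shelf.record(k→trokok, v→-824)
<< nil
>> arbor.listout(p→/)
<< [dosne]
>> shelf.record(k→trokok, v→717)
<< -824
>> shelf.record(k→nistep, v→^)
<< nil
>> shelf.recall(k→fesofest)
<< 1902-06-22
>> arbor.listout(p→/)
<< [dosne]
>> shelf.record(k→trokok, v→810)
<< 717
>> arbor.listout(p→/)
<< [dosne]

Answer: [dosne]
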